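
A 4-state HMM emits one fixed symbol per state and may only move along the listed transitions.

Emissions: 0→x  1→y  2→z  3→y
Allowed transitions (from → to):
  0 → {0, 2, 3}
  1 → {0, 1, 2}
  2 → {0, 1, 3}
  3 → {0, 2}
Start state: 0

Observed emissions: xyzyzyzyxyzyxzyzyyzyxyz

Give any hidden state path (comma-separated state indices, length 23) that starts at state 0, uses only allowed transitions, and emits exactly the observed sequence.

  t0 'x' -> {0}, take 0 (start)
  t1 'y' -> {1,3}, take 3 (0->3 ok)
  t2 'z' -> {2}, take 2 (3->2 ok)
  t3 'y' -> {1,3}, take 1 (2->1 ok)
  t4 'z' -> {2}, take 2 (1->2 ok)
  t5 'y' -> {1,3}, take 3 (2->3 ok)
  t6 'z' -> {2}, take 2 (3->2 ok)
  t7 'y' -> {1,3}, take 1 (2->1 ok)
  t8 'x' -> {0}, take 0 (1->0 ok)
  t9 'y' -> {1,3}, take 3 (0->3 ok)
  t10 'z' -> {2}, take 2 (3->2 ok)
  t11 'y' -> {1,3}, take 3 (2->3 ok)
  t12 'x' -> {0}, take 0 (3->0 ok)
  t13 'z' -> {2}, take 2 (0->2 ok)
  t14 'y' -> {1,3}, take 3 (2->3 ok)
  t15 'z' -> {2}, take 2 (3->2 ok)
  t16 'y' -> {1,3}, take 1 (2->1 ok)
  t17 'y' -> {1,3}, take 1 (1->1 ok)
  t18 'z' -> {2}, take 2 (1->2 ok)
  t19 'y' -> {1,3}, take 3 (2->3 ok)
  t20 'x' -> {0}, take 0 (3->0 ok)
  t21 'y' -> {1,3}, take 3 (0->3 ok)
  t22 'z' -> {2}, take 2 (3->2 ok)

0,3,2,1,2,3,2,1,0,3,2,3,0,2,3,2,1,1,2,3,0,3,2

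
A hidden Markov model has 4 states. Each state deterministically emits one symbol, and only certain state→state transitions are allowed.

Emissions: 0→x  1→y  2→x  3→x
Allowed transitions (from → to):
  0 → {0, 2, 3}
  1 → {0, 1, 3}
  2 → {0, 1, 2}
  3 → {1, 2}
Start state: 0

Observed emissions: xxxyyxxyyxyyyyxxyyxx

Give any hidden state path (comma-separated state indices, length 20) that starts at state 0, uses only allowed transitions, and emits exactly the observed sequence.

0,2,2,1,1,0,2,1,1,3,1,1,1,1,3,2,1,1,0,2

  t0 'x' -> {0,2,3}, take 0 (start)
  t1 'x' -> {0,2,3}, take 2 (0->2 ok)
  t2 'x' -> {0,2,3}, take 2 (2->2 ok)
  t3 'y' -> {1}, take 1 (2->1 ok)
  t4 'y' -> {1}, take 1 (1->1 ok)
  t5 'x' -> {0,2,3}, take 0 (1->0 ok)
  t6 'x' -> {0,2,3}, take 2 (0->2 ok)
  t7 'y' -> {1}, take 1 (2->1 ok)
  t8 'y' -> {1}, take 1 (1->1 ok)
  t9 'x' -> {0,2,3}, take 3 (1->3 ok)
  t10 'y' -> {1}, take 1 (3->1 ok)
  t11 'y' -> {1}, take 1 (1->1 ok)
  t12 'y' -> {1}, take 1 (1->1 ok)
  t13 'y' -> {1}, take 1 (1->1 ok)
  t14 'x' -> {0,2,3}, take 3 (1->3 ok)
  t15 'x' -> {0,2,3}, take 2 (3->2 ok)
  t16 'y' -> {1}, take 1 (2->1 ok)
  t17 'y' -> {1}, take 1 (1->1 ok)
  t18 'x' -> {0,2,3}, take 0 (1->0 ok)
  t19 'x' -> {0,2,3}, take 2 (0->2 ok)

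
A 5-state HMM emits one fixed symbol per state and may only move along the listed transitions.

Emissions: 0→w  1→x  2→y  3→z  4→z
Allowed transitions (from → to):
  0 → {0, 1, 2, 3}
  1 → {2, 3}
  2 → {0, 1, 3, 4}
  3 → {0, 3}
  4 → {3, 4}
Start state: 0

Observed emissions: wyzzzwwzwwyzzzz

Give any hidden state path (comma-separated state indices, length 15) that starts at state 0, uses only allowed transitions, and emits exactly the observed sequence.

0,2,4,4,3,0,0,3,0,0,2,4,3,3,3

  0: obs=w cand={0} pick 0 [start]
  1: obs=y cand={2} pick 2 [0->2 ok]
  2: obs=z cand={3,4} pick 4 [2->4 ok]
  3: obs=z cand={3,4} pick 4 [4->4 ok]
  4: obs=z cand={3,4} pick 3 [4->3 ok]
  5: obs=w cand={0} pick 0 [3->0 ok]
  6: obs=w cand={0} pick 0 [0->0 ok]
  7: obs=z cand={3,4} pick 3 [0->3 ok]
  8: obs=w cand={0} pick 0 [3->0 ok]
  9: obs=w cand={0} pick 0 [0->0 ok]
  10: obs=y cand={2} pick 2 [0->2 ok]
  11: obs=z cand={3,4} pick 4 [2->4 ok]
  12: obs=z cand={3,4} pick 3 [4->3 ok]
  13: obs=z cand={3,4} pick 3 [3->3 ok]
  14: obs=z cand={3,4} pick 3 [3->3 ok]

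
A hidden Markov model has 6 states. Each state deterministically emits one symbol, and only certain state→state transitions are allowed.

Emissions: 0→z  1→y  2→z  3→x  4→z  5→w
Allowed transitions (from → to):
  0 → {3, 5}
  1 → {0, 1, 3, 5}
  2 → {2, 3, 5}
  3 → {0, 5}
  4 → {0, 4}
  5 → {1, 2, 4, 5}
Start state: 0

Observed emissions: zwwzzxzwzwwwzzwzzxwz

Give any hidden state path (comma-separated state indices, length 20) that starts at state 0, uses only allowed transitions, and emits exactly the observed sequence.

0,5,5,2,2,3,0,5,2,5,5,5,4,0,5,4,0,3,5,2

  [0] z  {0,2,4}  => 0  start
  [1] w  {5}  => 5  0->5 ok
  [2] w  {5}  => 5  5->5 ok
  [3] z  {0,2,4}  => 2  5->2 ok
  [4] z  {0,2,4}  => 2  2->2 ok
  [5] x  {3}  => 3  2->3 ok
  [6] z  {0,2,4}  => 0  3->0 ok
  [7] w  {5}  => 5  0->5 ok
  [8] z  {0,2,4}  => 2  5->2 ok
  [9] w  {5}  => 5  2->5 ok
  [10] w  {5}  => 5  5->5 ok
  [11] w  {5}  => 5  5->5 ok
  [12] z  {0,2,4}  => 4  5->4 ok
  [13] z  {0,2,4}  => 0  4->0 ok
  [14] w  {5}  => 5  0->5 ok
  [15] z  {0,2,4}  => 4  5->4 ok
  [16] z  {0,2,4}  => 0  4->0 ok
  [17] x  {3}  => 3  0->3 ok
  [18] w  {5}  => 5  3->5 ok
  [19] z  {0,2,4}  => 2  5->2 ok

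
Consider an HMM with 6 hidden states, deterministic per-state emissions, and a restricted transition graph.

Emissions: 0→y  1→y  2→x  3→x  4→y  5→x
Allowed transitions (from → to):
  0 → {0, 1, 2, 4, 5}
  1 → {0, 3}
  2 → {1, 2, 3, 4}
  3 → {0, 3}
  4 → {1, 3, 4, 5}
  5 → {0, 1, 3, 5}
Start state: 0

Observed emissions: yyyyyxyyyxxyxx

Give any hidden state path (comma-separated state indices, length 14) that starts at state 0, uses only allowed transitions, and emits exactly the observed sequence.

0,1,0,0,4,3,0,4,1,3,3,0,5,3

  0: obs=y cand={0,1,4} pick 0 [start]
  1: obs=y cand={0,1,4} pick 1 [0->1 ok]
  2: obs=y cand={0,1,4} pick 0 [1->0 ok]
  3: obs=y cand={0,1,4} pick 0 [0->0 ok]
  4: obs=y cand={0,1,4} pick 4 [0->4 ok]
  5: obs=x cand={2,3,5} pick 3 [4->3 ok]
  6: obs=y cand={0,1,4} pick 0 [3->0 ok]
  7: obs=y cand={0,1,4} pick 4 [0->4 ok]
  8: obs=y cand={0,1,4} pick 1 [4->1 ok]
  9: obs=x cand={2,3,5} pick 3 [1->3 ok]
  10: obs=x cand={2,3,5} pick 3 [3->3 ok]
  11: obs=y cand={0,1,4} pick 0 [3->0 ok]
  12: obs=x cand={2,3,5} pick 5 [0->5 ok]
  13: obs=x cand={2,3,5} pick 3 [5->3 ok]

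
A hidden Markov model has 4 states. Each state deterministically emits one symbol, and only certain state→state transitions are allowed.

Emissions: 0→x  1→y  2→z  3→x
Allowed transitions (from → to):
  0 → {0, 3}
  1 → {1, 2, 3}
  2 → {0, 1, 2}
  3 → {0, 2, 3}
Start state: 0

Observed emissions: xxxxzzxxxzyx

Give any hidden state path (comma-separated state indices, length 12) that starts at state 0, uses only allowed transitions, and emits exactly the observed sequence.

  t0 'x' -> {0,3}, take 0 (start)
  t1 'x' -> {0,3}, take 0 (0->0 ok)
  t2 'x' -> {0,3}, take 0 (0->0 ok)
  t3 'x' -> {0,3}, take 3 (0->3 ok)
  t4 'z' -> {2}, take 2 (3->2 ok)
  t5 'z' -> {2}, take 2 (2->2 ok)
  t6 'x' -> {0,3}, take 0 (2->0 ok)
  t7 'x' -> {0,3}, take 3 (0->3 ok)
  t8 'x' -> {0,3}, take 3 (3->3 ok)
  t9 'z' -> {2}, take 2 (3->2 ok)
  t10 'y' -> {1}, take 1 (2->1 ok)
  t11 'x' -> {0,3}, take 3 (1->3 ok)

0,0,0,3,2,2,0,3,3,2,1,3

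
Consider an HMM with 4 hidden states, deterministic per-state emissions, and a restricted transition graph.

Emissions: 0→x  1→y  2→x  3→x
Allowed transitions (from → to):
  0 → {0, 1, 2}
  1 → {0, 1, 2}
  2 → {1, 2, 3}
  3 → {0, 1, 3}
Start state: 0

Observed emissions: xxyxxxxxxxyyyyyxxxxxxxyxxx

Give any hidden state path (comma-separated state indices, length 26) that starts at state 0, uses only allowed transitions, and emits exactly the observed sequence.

  t0 'x' -> {0,2,3}, take 0 (start)
  t1 'x' -> {0,2,3}, take 0 (0->0 ok)
  t2 'y' -> {1}, take 1 (0->1 ok)
  t3 'x' -> {0,2,3}, take 0 (1->0 ok)
  t4 'x' -> {0,2,3}, take 2 (0->2 ok)
  t5 'x' -> {0,2,3}, take 3 (2->3 ok)
  t6 'x' -> {0,2,3}, take 3 (3->3 ok)
  t7 'x' -> {0,2,3}, take 3 (3->3 ok)
  t8 'x' -> {0,2,3}, take 0 (3->0 ok)
  t9 'x' -> {0,2,3}, take 0 (0->0 ok)
  t10 'y' -> {1}, take 1 (0->1 ok)
  t11 'y' -> {1}, take 1 (1->1 ok)
  t12 'y' -> {1}, take 1 (1->1 ok)
  t13 'y' -> {1}, take 1 (1->1 ok)
  t14 'y' -> {1}, take 1 (1->1 ok)
  t15 'x' -> {0,2,3}, take 0 (1->0 ok)
  t16 'x' -> {0,2,3}, take 0 (0->0 ok)
  t17 'x' -> {0,2,3}, take 2 (0->2 ok)
  t18 'x' -> {0,2,3}, take 2 (2->2 ok)
  t19 'x' -> {0,2,3}, take 2 (2->2 ok)
  t20 'x' -> {0,2,3}, take 3 (2->3 ok)
  t21 'x' -> {0,2,3}, take 3 (3->3 ok)
  t22 'y' -> {1}, take 1 (3->1 ok)
  t23 'x' -> {0,2,3}, take 2 (1->2 ok)
  t24 'x' -> {0,2,3}, take 2 (2->2 ok)
  t25 'x' -> {0,2,3}, take 2 (2->2 ok)

0,0,1,0,2,3,3,3,0,0,1,1,1,1,1,0,0,2,2,2,3,3,1,2,2,2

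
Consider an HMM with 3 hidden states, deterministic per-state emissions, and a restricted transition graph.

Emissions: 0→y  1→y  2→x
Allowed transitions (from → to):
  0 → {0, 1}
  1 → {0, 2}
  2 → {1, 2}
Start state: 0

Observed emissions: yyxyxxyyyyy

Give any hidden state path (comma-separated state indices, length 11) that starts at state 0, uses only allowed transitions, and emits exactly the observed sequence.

0,1,2,1,2,2,1,0,0,0,0

  pos 0: y in {0,1}, choose 0; start
  pos 1: y in {0,1}, choose 1; 0->1 ok
  pos 2: x in {2}, choose 2; 1->2 ok
  pos 3: y in {0,1}, choose 1; 2->1 ok
  pos 4: x in {2}, choose 2; 1->2 ok
  pos 5: x in {2}, choose 2; 2->2 ok
  pos 6: y in {0,1}, choose 1; 2->1 ok
  pos 7: y in {0,1}, choose 0; 1->0 ok
  pos 8: y in {0,1}, choose 0; 0->0 ok
  pos 9: y in {0,1}, choose 0; 0->0 ok
  pos 10: y in {0,1}, choose 0; 0->0 ok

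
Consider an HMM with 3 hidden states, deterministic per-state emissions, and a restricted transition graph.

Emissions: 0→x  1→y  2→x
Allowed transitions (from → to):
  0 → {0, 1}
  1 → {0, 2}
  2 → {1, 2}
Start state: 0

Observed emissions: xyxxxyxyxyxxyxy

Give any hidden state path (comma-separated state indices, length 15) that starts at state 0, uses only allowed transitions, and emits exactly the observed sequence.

0,1,2,2,2,1,0,1,2,1,0,0,1,2,1

  t0 'x' -> {0,2}, take 0 (start)
  t1 'y' -> {1}, take 1 (0->1 ok)
  t2 'x' -> {0,2}, take 2 (1->2 ok)
  t3 'x' -> {0,2}, take 2 (2->2 ok)
  t4 'x' -> {0,2}, take 2 (2->2 ok)
  t5 'y' -> {1}, take 1 (2->1 ok)
  t6 'x' -> {0,2}, take 0 (1->0 ok)
  t7 'y' -> {1}, take 1 (0->1 ok)
  t8 'x' -> {0,2}, take 2 (1->2 ok)
  t9 'y' -> {1}, take 1 (2->1 ok)
  t10 'x' -> {0,2}, take 0 (1->0 ok)
  t11 'x' -> {0,2}, take 0 (0->0 ok)
  t12 'y' -> {1}, take 1 (0->1 ok)
  t13 'x' -> {0,2}, take 2 (1->2 ok)
  t14 'y' -> {1}, take 1 (2->1 ok)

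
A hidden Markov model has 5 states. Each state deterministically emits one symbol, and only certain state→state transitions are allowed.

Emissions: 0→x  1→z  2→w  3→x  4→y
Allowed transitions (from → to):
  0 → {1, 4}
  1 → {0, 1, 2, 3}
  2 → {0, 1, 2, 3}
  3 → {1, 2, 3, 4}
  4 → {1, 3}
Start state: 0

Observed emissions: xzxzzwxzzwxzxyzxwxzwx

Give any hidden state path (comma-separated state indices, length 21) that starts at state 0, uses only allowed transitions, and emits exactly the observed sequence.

  [0] x  {0,3}  => 0  start
  [1] z  {1}  => 1  0->1 ok
  [2] x  {0,3}  => 3  1->3 ok
  [3] z  {1}  => 1  3->1 ok
  [4] z  {1}  => 1  1->1 ok
  [5] w  {2}  => 2  1->2 ok
  [6] x  {0,3}  => 0  2->0 ok
  [7] z  {1}  => 1  0->1 ok
  [8] z  {1}  => 1  1->1 ok
  [9] w  {2}  => 2  1->2 ok
  [10] x  {0,3}  => 0  2->0 ok
  [11] z  {1}  => 1  0->1 ok
  [12] x  {0,3}  => 0  1->0 ok
  [13] y  {4}  => 4  0->4 ok
  [14] z  {1}  => 1  4->1 ok
  [15] x  {0,3}  => 3  1->3 ok
  [16] w  {2}  => 2  3->2 ok
  [17] x  {0,3}  => 3  2->3 ok
  [18] z  {1}  => 1  3->1 ok
  [19] w  {2}  => 2  1->2 ok
  [20] x  {0,3}  => 3  2->3 ok

0,1,3,1,1,2,0,1,1,2,0,1,0,4,1,3,2,3,1,2,3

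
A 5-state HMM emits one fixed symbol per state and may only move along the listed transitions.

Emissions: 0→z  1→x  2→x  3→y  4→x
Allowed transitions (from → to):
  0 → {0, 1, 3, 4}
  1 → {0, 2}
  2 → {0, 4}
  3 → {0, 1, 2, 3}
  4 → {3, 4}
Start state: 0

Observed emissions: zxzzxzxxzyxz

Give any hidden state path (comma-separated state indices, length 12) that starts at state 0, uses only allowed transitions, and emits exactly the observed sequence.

0,1,0,0,1,0,1,2,0,3,1,0

  t0 'z' -> {0}, take 0 (start)
  t1 'x' -> {1,2,4}, take 1 (0->1 ok)
  t2 'z' -> {0}, take 0 (1->0 ok)
  t3 'z' -> {0}, take 0 (0->0 ok)
  t4 'x' -> {1,2,4}, take 1 (0->1 ok)
  t5 'z' -> {0}, take 0 (1->0 ok)
  t6 'x' -> {1,2,4}, take 1 (0->1 ok)
  t7 'x' -> {1,2,4}, take 2 (1->2 ok)
  t8 'z' -> {0}, take 0 (2->0 ok)
  t9 'y' -> {3}, take 3 (0->3 ok)
  t10 'x' -> {1,2,4}, take 1 (3->1 ok)
  t11 'z' -> {0}, take 0 (1->0 ok)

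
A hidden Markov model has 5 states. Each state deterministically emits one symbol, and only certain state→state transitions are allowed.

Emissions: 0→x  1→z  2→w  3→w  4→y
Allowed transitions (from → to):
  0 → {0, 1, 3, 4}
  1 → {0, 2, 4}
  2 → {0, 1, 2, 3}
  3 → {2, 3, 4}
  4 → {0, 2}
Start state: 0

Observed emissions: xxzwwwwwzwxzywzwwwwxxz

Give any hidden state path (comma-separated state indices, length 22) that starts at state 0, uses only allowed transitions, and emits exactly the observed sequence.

0,0,1,2,3,3,3,2,1,2,0,1,4,2,1,2,3,2,2,0,0,1

  [0] x  {0}  => 0  start
  [1] x  {0}  => 0  0->0 ok
  [2] z  {1}  => 1  0->1 ok
  [3] w  {2,3}  => 2  1->2 ok
  [4] w  {2,3}  => 3  2->3 ok
  [5] w  {2,3}  => 3  3->3 ok
  [6] w  {2,3}  => 3  3->3 ok
  [7] w  {2,3}  => 2  3->2 ok
  [8] z  {1}  => 1  2->1 ok
  [9] w  {2,3}  => 2  1->2 ok
  [10] x  {0}  => 0  2->0 ok
  [11] z  {1}  => 1  0->1 ok
  [12] y  {4}  => 4  1->4 ok
  [13] w  {2,3}  => 2  4->2 ok
  [14] z  {1}  => 1  2->1 ok
  [15] w  {2,3}  => 2  1->2 ok
  [16] w  {2,3}  => 3  2->3 ok
  [17] w  {2,3}  => 2  3->2 ok
  [18] w  {2,3}  => 2  2->2 ok
  [19] x  {0}  => 0  2->0 ok
  [20] x  {0}  => 0  0->0 ok
  [21] z  {1}  => 1  0->1 ok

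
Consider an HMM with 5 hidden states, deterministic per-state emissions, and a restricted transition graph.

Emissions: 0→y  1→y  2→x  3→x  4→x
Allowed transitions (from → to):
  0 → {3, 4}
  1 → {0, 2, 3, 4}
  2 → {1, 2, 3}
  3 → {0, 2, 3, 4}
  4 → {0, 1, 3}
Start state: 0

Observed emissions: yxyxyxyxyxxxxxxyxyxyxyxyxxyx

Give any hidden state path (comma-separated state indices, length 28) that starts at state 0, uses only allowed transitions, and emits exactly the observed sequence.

0,4,0,4,1,4,0,4,0,3,2,2,3,2,3,0,4,0,4,0,3,0,4,1,4,3,0,3

  t0 'y' -> {0,1}, take 0 (start)
  t1 'x' -> {2,3,4}, take 4 (0->4 ok)
  t2 'y' -> {0,1}, take 0 (4->0 ok)
  t3 'x' -> {2,3,4}, take 4 (0->4 ok)
  t4 'y' -> {0,1}, take 1 (4->1 ok)
  t5 'x' -> {2,3,4}, take 4 (1->4 ok)
  t6 'y' -> {0,1}, take 0 (4->0 ok)
  t7 'x' -> {2,3,4}, take 4 (0->4 ok)
  t8 'y' -> {0,1}, take 0 (4->0 ok)
  t9 'x' -> {2,3,4}, take 3 (0->3 ok)
  t10 'x' -> {2,3,4}, take 2 (3->2 ok)
  t11 'x' -> {2,3,4}, take 2 (2->2 ok)
  t12 'x' -> {2,3,4}, take 3 (2->3 ok)
  t13 'x' -> {2,3,4}, take 2 (3->2 ok)
  t14 'x' -> {2,3,4}, take 3 (2->3 ok)
  t15 'y' -> {0,1}, take 0 (3->0 ok)
  t16 'x' -> {2,3,4}, take 4 (0->4 ok)
  t17 'y' -> {0,1}, take 0 (4->0 ok)
  t18 'x' -> {2,3,4}, take 4 (0->4 ok)
  t19 'y' -> {0,1}, take 0 (4->0 ok)
  t20 'x' -> {2,3,4}, take 3 (0->3 ok)
  t21 'y' -> {0,1}, take 0 (3->0 ok)
  t22 'x' -> {2,3,4}, take 4 (0->4 ok)
  t23 'y' -> {0,1}, take 1 (4->1 ok)
  t24 'x' -> {2,3,4}, take 4 (1->4 ok)
  t25 'x' -> {2,3,4}, take 3 (4->3 ok)
  t26 'y' -> {0,1}, take 0 (3->0 ok)
  t27 'x' -> {2,3,4}, take 3 (0->3 ok)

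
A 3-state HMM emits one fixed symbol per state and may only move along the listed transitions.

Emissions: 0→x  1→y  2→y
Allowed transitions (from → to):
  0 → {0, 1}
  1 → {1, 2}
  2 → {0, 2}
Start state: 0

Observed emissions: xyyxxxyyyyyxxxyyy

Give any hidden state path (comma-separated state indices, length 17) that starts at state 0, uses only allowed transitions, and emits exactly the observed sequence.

  t0 'x' -> {0}, take 0 (start)
  t1 'y' -> {1,2}, take 1 (0->1 ok)
  t2 'y' -> {1,2}, take 2 (1->2 ok)
  t3 'x' -> {0}, take 0 (2->0 ok)
  t4 'x' -> {0}, take 0 (0->0 ok)
  t5 'x' -> {0}, take 0 (0->0 ok)
  t6 'y' -> {1,2}, take 1 (0->1 ok)
  t7 'y' -> {1,2}, take 1 (1->1 ok)
  t8 'y' -> {1,2}, take 2 (1->2 ok)
  t9 'y' -> {1,2}, take 2 (2->2 ok)
  t10 'y' -> {1,2}, take 2 (2->2 ok)
  t11 'x' -> {0}, take 0 (2->0 ok)
  t12 'x' -> {0}, take 0 (0->0 ok)
  t13 'x' -> {0}, take 0 (0->0 ok)
  t14 'y' -> {1,2}, take 1 (0->1 ok)
  t15 'y' -> {1,2}, take 1 (1->1 ok)
  t16 'y' -> {1,2}, take 2 (1->2 ok)

0,1,2,0,0,0,1,1,2,2,2,0,0,0,1,1,2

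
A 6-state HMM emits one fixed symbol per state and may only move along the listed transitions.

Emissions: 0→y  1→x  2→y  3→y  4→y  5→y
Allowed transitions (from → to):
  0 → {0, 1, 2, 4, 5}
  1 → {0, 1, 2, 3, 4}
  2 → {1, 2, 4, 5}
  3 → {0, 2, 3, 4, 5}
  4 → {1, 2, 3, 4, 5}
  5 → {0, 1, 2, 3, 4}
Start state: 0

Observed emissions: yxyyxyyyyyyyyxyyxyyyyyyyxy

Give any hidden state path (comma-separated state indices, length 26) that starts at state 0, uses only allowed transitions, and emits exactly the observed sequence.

0,1,0,5,1,3,2,4,3,5,0,2,5,1,2,4,1,0,5,2,4,3,0,2,1,4

  0: obs=y cand={0,2,3,4,5} pick 0 [start]
  1: obs=x cand={1} pick 1 [0->1 ok]
  2: obs=y cand={0,2,3,4,5} pick 0 [1->0 ok]
  3: obs=y cand={0,2,3,4,5} pick 5 [0->5 ok]
  4: obs=x cand={1} pick 1 [5->1 ok]
  5: obs=y cand={0,2,3,4,5} pick 3 [1->3 ok]
  6: obs=y cand={0,2,3,4,5} pick 2 [3->2 ok]
  7: obs=y cand={0,2,3,4,5} pick 4 [2->4 ok]
  8: obs=y cand={0,2,3,4,5} pick 3 [4->3 ok]
  9: obs=y cand={0,2,3,4,5} pick 5 [3->5 ok]
  10: obs=y cand={0,2,3,4,5} pick 0 [5->0 ok]
  11: obs=y cand={0,2,3,4,5} pick 2 [0->2 ok]
  12: obs=y cand={0,2,3,4,5} pick 5 [2->5 ok]
  13: obs=x cand={1} pick 1 [5->1 ok]
  14: obs=y cand={0,2,3,4,5} pick 2 [1->2 ok]
  15: obs=y cand={0,2,3,4,5} pick 4 [2->4 ok]
  16: obs=x cand={1} pick 1 [4->1 ok]
  17: obs=y cand={0,2,3,4,5} pick 0 [1->0 ok]
  18: obs=y cand={0,2,3,4,5} pick 5 [0->5 ok]
  19: obs=y cand={0,2,3,4,5} pick 2 [5->2 ok]
  20: obs=y cand={0,2,3,4,5} pick 4 [2->4 ok]
  21: obs=y cand={0,2,3,4,5} pick 3 [4->3 ok]
  22: obs=y cand={0,2,3,4,5} pick 0 [3->0 ok]
  23: obs=y cand={0,2,3,4,5} pick 2 [0->2 ok]
  24: obs=x cand={1} pick 1 [2->1 ok]
  25: obs=y cand={0,2,3,4,5} pick 4 [1->4 ok]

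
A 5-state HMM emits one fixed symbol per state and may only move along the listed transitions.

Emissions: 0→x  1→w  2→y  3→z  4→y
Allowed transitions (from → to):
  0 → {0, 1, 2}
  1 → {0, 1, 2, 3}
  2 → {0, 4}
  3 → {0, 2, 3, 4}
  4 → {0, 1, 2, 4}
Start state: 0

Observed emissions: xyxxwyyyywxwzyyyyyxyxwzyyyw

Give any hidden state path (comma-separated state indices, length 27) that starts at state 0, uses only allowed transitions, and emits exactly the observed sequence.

0,2,0,0,1,2,4,4,4,1,0,1,3,4,2,4,4,2,0,2,0,1,3,4,4,4,1

  [0] x  {0}  => 0  start
  [1] y  {2,4}  => 2  0->2 ok
  [2] x  {0}  => 0  2->0 ok
  [3] x  {0}  => 0  0->0 ok
  [4] w  {1}  => 1  0->1 ok
  [5] y  {2,4}  => 2  1->2 ok
  [6] y  {2,4}  => 4  2->4 ok
  [7] y  {2,4}  => 4  4->4 ok
  [8] y  {2,4}  => 4  4->4 ok
  [9] w  {1}  => 1  4->1 ok
  [10] x  {0}  => 0  1->0 ok
  [11] w  {1}  => 1  0->1 ok
  [12] z  {3}  => 3  1->3 ok
  [13] y  {2,4}  => 4  3->4 ok
  [14] y  {2,4}  => 2  4->2 ok
  [15] y  {2,4}  => 4  2->4 ok
  [16] y  {2,4}  => 4  4->4 ok
  [17] y  {2,4}  => 2  4->2 ok
  [18] x  {0}  => 0  2->0 ok
  [19] y  {2,4}  => 2  0->2 ok
  [20] x  {0}  => 0  2->0 ok
  [21] w  {1}  => 1  0->1 ok
  [22] z  {3}  => 3  1->3 ok
  [23] y  {2,4}  => 4  3->4 ok
  [24] y  {2,4}  => 4  4->4 ok
  [25] y  {2,4}  => 4  4->4 ok
  [26] w  {1}  => 1  4->1 ok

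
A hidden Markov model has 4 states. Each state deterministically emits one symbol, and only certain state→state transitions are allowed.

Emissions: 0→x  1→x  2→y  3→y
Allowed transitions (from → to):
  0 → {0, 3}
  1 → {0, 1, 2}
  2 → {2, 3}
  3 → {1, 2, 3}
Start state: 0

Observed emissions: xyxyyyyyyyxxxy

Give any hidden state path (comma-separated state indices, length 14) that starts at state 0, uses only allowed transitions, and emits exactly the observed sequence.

  pos 0: x in {0,1}, choose 0; start
  pos 1: y in {2,3}, choose 3; 0->3 ok
  pos 2: x in {0,1}, choose 1; 3->1 ok
  pos 3: y in {2,3}, choose 2; 1->2 ok
  pos 4: y in {2,3}, choose 2; 2->2 ok
  pos 5: y in {2,3}, choose 3; 2->3 ok
  pos 6: y in {2,3}, choose 3; 3->3 ok
  pos 7: y in {2,3}, choose 2; 3->2 ok
  pos 8: y in {2,3}, choose 2; 2->2 ok
  pos 9: y in {2,3}, choose 3; 2->3 ok
  pos 10: x in {0,1}, choose 1; 3->1 ok
  pos 11: x in {0,1}, choose 1; 1->1 ok
  pos 12: x in {0,1}, choose 1; 1->1 ok
  pos 13: y in {2,3}, choose 2; 1->2 ok

0,3,1,2,2,3,3,2,2,3,1,1,1,2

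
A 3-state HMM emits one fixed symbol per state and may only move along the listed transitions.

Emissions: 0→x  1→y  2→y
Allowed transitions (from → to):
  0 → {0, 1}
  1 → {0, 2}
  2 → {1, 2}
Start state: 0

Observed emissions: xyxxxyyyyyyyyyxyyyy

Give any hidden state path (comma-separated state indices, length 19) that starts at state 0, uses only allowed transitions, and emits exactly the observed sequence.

  [0] x  {0}  => 0  start
  [1] y  {1,2}  => 1  0->1 ok
  [2] x  {0}  => 0  1->0 ok
  [3] x  {0}  => 0  0->0 ok
  [4] x  {0}  => 0  0->0 ok
  [5] y  {1,2}  => 1  0->1 ok
  [6] y  {1,2}  => 2  1->2 ok
  [7] y  {1,2}  => 2  2->2 ok
  [8] y  {1,2}  => 1  2->1 ok
  [9] y  {1,2}  => 2  1->2 ok
  [10] y  {1,2}  => 2  2->2 ok
  [11] y  {1,2}  => 1  2->1 ok
  [12] y  {1,2}  => 2  1->2 ok
  [13] y  {1,2}  => 1  2->1 ok
  [14] x  {0}  => 0  1->0 ok
  [15] y  {1,2}  => 1  0->1 ok
  [16] y  {1,2}  => 2  1->2 ok
  [17] y  {1,2}  => 2  2->2 ok
  [18] y  {1,2}  => 1  2->1 ok

0,1,0,0,0,1,2,2,1,2,2,1,2,1,0,1,2,2,1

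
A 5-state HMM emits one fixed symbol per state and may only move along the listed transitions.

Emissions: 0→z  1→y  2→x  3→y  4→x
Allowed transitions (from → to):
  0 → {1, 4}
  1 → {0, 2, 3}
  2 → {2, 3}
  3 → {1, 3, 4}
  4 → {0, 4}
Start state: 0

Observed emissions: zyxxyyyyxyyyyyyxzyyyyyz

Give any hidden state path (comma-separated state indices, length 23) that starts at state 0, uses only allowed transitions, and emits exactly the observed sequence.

0,1,2,2,3,1,3,1,2,3,1,3,3,3,3,4,0,1,3,1,3,1,0

  0: obs=z cand={0} pick 0 [start]
  1: obs=y cand={1,3} pick 1 [0->1 ok]
  2: obs=x cand={2,4} pick 2 [1->2 ok]
  3: obs=x cand={2,4} pick 2 [2->2 ok]
  4: obs=y cand={1,3} pick 3 [2->3 ok]
  5: obs=y cand={1,3} pick 1 [3->1 ok]
  6: obs=y cand={1,3} pick 3 [1->3 ok]
  7: obs=y cand={1,3} pick 1 [3->1 ok]
  8: obs=x cand={2,4} pick 2 [1->2 ok]
  9: obs=y cand={1,3} pick 3 [2->3 ok]
  10: obs=y cand={1,3} pick 1 [3->1 ok]
  11: obs=y cand={1,3} pick 3 [1->3 ok]
  12: obs=y cand={1,3} pick 3 [3->3 ok]
  13: obs=y cand={1,3} pick 3 [3->3 ok]
  14: obs=y cand={1,3} pick 3 [3->3 ok]
  15: obs=x cand={2,4} pick 4 [3->4 ok]
  16: obs=z cand={0} pick 0 [4->0 ok]
  17: obs=y cand={1,3} pick 1 [0->1 ok]
  18: obs=y cand={1,3} pick 3 [1->3 ok]
  19: obs=y cand={1,3} pick 1 [3->1 ok]
  20: obs=y cand={1,3} pick 3 [1->3 ok]
  21: obs=y cand={1,3} pick 1 [3->1 ok]
  22: obs=z cand={0} pick 0 [1->0 ok]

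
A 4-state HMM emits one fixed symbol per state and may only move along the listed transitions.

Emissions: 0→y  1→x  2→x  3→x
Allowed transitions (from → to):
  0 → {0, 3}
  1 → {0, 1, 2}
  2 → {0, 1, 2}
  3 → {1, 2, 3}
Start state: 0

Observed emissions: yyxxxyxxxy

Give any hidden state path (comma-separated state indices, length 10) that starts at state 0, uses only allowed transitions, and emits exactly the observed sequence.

  [0] y  {0}  => 0  start
  [1] y  {0}  => 0  0->0 ok
  [2] x  {1,2,3}  => 3  0->3 ok
  [3] x  {1,2,3}  => 2  3->2 ok
  [4] x  {1,2,3}  => 2  2->2 ok
  [5] y  {0}  => 0  2->0 ok
  [6] x  {1,2,3}  => 3  0->3 ok
  [7] x  {1,2,3}  => 3  3->3 ok
  [8] x  {1,2,3}  => 1  3->1 ok
  [9] y  {0}  => 0  1->0 ok

0,0,3,2,2,0,3,3,1,0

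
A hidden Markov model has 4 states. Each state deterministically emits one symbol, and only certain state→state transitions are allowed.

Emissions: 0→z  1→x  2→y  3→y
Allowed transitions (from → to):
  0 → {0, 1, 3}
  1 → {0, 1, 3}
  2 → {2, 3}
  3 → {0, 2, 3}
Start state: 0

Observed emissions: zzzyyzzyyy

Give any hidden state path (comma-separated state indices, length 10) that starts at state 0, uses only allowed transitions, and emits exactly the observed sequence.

  pos 0: z in {0}, choose 0; start
  pos 1: z in {0}, choose 0; 0->0 ok
  pos 2: z in {0}, choose 0; 0->0 ok
  pos 3: y in {2,3}, choose 3; 0->3 ok
  pos 4: y in {2,3}, choose 3; 3->3 ok
  pos 5: z in {0}, choose 0; 3->0 ok
  pos 6: z in {0}, choose 0; 0->0 ok
  pos 7: y in {2,3}, choose 3; 0->3 ok
  pos 8: y in {2,3}, choose 2; 3->2 ok
  pos 9: y in {2,3}, choose 3; 2->3 ok

0,0,0,3,3,0,0,3,2,3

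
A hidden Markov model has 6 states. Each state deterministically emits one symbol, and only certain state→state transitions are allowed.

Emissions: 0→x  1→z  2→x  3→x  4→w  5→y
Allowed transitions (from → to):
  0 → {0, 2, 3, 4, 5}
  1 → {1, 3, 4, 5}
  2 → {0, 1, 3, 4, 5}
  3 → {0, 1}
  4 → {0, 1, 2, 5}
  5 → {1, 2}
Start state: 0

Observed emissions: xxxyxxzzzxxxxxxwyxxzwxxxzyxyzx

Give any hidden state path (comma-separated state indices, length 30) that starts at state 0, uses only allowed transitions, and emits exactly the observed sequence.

0,0,0,5,2,3,1,1,1,3,0,0,0,0,0,4,5,2,3,1,4,2,0,3,1,5,2,5,1,3

  t0 'x' -> {0,2,3}, take 0 (start)
  t1 'x' -> {0,2,3}, take 0 (0->0 ok)
  t2 'x' -> {0,2,3}, take 0 (0->0 ok)
  t3 'y' -> {5}, take 5 (0->5 ok)
  t4 'x' -> {0,2,3}, take 2 (5->2 ok)
  t5 'x' -> {0,2,3}, take 3 (2->3 ok)
  t6 'z' -> {1}, take 1 (3->1 ok)
  t7 'z' -> {1}, take 1 (1->1 ok)
  t8 'z' -> {1}, take 1 (1->1 ok)
  t9 'x' -> {0,2,3}, take 3 (1->3 ok)
  t10 'x' -> {0,2,3}, take 0 (3->0 ok)
  t11 'x' -> {0,2,3}, take 0 (0->0 ok)
  t12 'x' -> {0,2,3}, take 0 (0->0 ok)
  t13 'x' -> {0,2,3}, take 0 (0->0 ok)
  t14 'x' -> {0,2,3}, take 0 (0->0 ok)
  t15 'w' -> {4}, take 4 (0->4 ok)
  t16 'y' -> {5}, take 5 (4->5 ok)
  t17 'x' -> {0,2,3}, take 2 (5->2 ok)
  t18 'x' -> {0,2,3}, take 3 (2->3 ok)
  t19 'z' -> {1}, take 1 (3->1 ok)
  t20 'w' -> {4}, take 4 (1->4 ok)
  t21 'x' -> {0,2,3}, take 2 (4->2 ok)
  t22 'x' -> {0,2,3}, take 0 (2->0 ok)
  t23 'x' -> {0,2,3}, take 3 (0->3 ok)
  t24 'z' -> {1}, take 1 (3->1 ok)
  t25 'y' -> {5}, take 5 (1->5 ok)
  t26 'x' -> {0,2,3}, take 2 (5->2 ok)
  t27 'y' -> {5}, take 5 (2->5 ok)
  t28 'z' -> {1}, take 1 (5->1 ok)
  t29 'x' -> {0,2,3}, take 3 (1->3 ok)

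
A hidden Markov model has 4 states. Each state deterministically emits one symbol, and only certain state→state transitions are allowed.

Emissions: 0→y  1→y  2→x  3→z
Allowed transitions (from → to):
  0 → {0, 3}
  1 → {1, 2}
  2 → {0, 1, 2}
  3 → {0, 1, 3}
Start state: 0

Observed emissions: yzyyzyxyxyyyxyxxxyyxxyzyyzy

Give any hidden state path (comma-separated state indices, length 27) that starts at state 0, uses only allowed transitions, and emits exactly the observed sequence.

0,3,0,0,3,1,2,1,2,1,1,1,2,1,2,2,2,1,1,2,2,0,3,0,0,3,1

  [0] y  {0,1}  => 0  start
  [1] z  {3}  => 3  0->3 ok
  [2] y  {0,1}  => 0  3->0 ok
  [3] y  {0,1}  => 0  0->0 ok
  [4] z  {3}  => 3  0->3 ok
  [5] y  {0,1}  => 1  3->1 ok
  [6] x  {2}  => 2  1->2 ok
  [7] y  {0,1}  => 1  2->1 ok
  [8] x  {2}  => 2  1->2 ok
  [9] y  {0,1}  => 1  2->1 ok
  [10] y  {0,1}  => 1  1->1 ok
  [11] y  {0,1}  => 1  1->1 ok
  [12] x  {2}  => 2  1->2 ok
  [13] y  {0,1}  => 1  2->1 ok
  [14] x  {2}  => 2  1->2 ok
  [15] x  {2}  => 2  2->2 ok
  [16] x  {2}  => 2  2->2 ok
  [17] y  {0,1}  => 1  2->1 ok
  [18] y  {0,1}  => 1  1->1 ok
  [19] x  {2}  => 2  1->2 ok
  [20] x  {2}  => 2  2->2 ok
  [21] y  {0,1}  => 0  2->0 ok
  [22] z  {3}  => 3  0->3 ok
  [23] y  {0,1}  => 0  3->0 ok
  [24] y  {0,1}  => 0  0->0 ok
  [25] z  {3}  => 3  0->3 ok
  [26] y  {0,1}  => 1  3->1 ok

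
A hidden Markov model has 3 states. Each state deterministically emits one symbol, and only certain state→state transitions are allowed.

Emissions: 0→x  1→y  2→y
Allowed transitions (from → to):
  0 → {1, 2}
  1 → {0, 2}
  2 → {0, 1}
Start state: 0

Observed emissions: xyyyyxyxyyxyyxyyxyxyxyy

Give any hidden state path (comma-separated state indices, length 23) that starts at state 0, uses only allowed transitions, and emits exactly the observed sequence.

  t0 'x' -> {0}, take 0 (start)
  t1 'y' -> {1,2}, take 1 (0->1 ok)
  t2 'y' -> {1,2}, take 2 (1->2 ok)
  t3 'y' -> {1,2}, take 1 (2->1 ok)
  t4 'y' -> {1,2}, take 2 (1->2 ok)
  t5 'x' -> {0}, take 0 (2->0 ok)
  t6 'y' -> {1,2}, take 2 (0->2 ok)
  t7 'x' -> {0}, take 0 (2->0 ok)
  t8 'y' -> {1,2}, take 2 (0->2 ok)
  t9 'y' -> {1,2}, take 1 (2->1 ok)
  t10 'x' -> {0}, take 0 (1->0 ok)
  t11 'y' -> {1,2}, take 1 (0->1 ok)
  t12 'y' -> {1,2}, take 2 (1->2 ok)
  t13 'x' -> {0}, take 0 (2->0 ok)
  t14 'y' -> {1,2}, take 1 (0->1 ok)
  t15 'y' -> {1,2}, take 2 (1->2 ok)
  t16 'x' -> {0}, take 0 (2->0 ok)
  t17 'y' -> {1,2}, take 1 (0->1 ok)
  t18 'x' -> {0}, take 0 (1->0 ok)
  t19 'y' -> {1,2}, take 1 (0->1 ok)
  t20 'x' -> {0}, take 0 (1->0 ok)
  t21 'y' -> {1,2}, take 1 (0->1 ok)
  t22 'y' -> {1,2}, take 2 (1->2 ok)

0,1,2,1,2,0,2,0,2,1,0,1,2,0,1,2,0,1,0,1,0,1,2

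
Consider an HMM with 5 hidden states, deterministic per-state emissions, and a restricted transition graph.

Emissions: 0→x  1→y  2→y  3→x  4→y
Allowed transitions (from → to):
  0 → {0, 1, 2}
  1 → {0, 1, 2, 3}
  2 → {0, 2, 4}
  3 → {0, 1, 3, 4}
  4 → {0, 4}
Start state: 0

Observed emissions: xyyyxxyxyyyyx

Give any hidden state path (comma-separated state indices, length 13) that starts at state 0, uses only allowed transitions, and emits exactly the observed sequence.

0,2,2,2,0,0,2,0,1,2,4,4,0

  pos 0: x in {0,3}, choose 0; start
  pos 1: y in {1,2,4}, choose 2; 0->2 ok
  pos 2: y in {1,2,4}, choose 2; 2->2 ok
  pos 3: y in {1,2,4}, choose 2; 2->2 ok
  pos 4: x in {0,3}, choose 0; 2->0 ok
  pos 5: x in {0,3}, choose 0; 0->0 ok
  pos 6: y in {1,2,4}, choose 2; 0->2 ok
  pos 7: x in {0,3}, choose 0; 2->0 ok
  pos 8: y in {1,2,4}, choose 1; 0->1 ok
  pos 9: y in {1,2,4}, choose 2; 1->2 ok
  pos 10: y in {1,2,4}, choose 4; 2->4 ok
  pos 11: y in {1,2,4}, choose 4; 4->4 ok
  pos 12: x in {0,3}, choose 0; 4->0 ok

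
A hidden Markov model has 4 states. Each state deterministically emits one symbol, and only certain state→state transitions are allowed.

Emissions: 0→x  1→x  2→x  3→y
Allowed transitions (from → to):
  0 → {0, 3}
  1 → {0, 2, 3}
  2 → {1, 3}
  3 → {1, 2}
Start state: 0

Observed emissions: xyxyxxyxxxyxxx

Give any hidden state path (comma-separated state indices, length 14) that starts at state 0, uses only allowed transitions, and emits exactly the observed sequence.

  0: obs=x cand={0,1,2} pick 0 [start]
  1: obs=y cand={3} pick 3 [0->3 ok]
  2: obs=x cand={0,1,2} pick 2 [3->2 ok]
  3: obs=y cand={3} pick 3 [2->3 ok]
  4: obs=x cand={0,1,2} pick 1 [3->1 ok]
  5: obs=x cand={0,1,2} pick 2 [1->2 ok]
  6: obs=y cand={3} pick 3 [2->3 ok]
  7: obs=x cand={0,1,2} pick 1 [3->1 ok]
  8: obs=x cand={0,1,2} pick 2 [1->2 ok]
  9: obs=x cand={0,1,2} pick 1 [2->1 ok]
  10: obs=y cand={3} pick 3 [1->3 ok]
  11: obs=x cand={0,1,2} pick 2 [3->2 ok]
  12: obs=x cand={0,1,2} pick 1 [2->1 ok]
  13: obs=x cand={0,1,2} pick 0 [1->0 ok]

0,3,2,3,1,2,3,1,2,1,3,2,1,0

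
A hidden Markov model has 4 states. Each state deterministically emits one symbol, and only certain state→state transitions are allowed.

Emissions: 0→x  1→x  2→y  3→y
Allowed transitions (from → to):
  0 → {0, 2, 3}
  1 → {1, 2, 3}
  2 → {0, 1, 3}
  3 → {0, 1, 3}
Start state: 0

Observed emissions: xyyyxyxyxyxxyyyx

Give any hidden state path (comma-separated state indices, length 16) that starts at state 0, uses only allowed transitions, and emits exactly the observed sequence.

0,2,3,3,0,2,0,3,1,3,0,0,3,3,3,1

  t0 'x' -> {0,1}, take 0 (start)
  t1 'y' -> {2,3}, take 2 (0->2 ok)
  t2 'y' -> {2,3}, take 3 (2->3 ok)
  t3 'y' -> {2,3}, take 3 (3->3 ok)
  t4 'x' -> {0,1}, take 0 (3->0 ok)
  t5 'y' -> {2,3}, take 2 (0->2 ok)
  t6 'x' -> {0,1}, take 0 (2->0 ok)
  t7 'y' -> {2,3}, take 3 (0->3 ok)
  t8 'x' -> {0,1}, take 1 (3->1 ok)
  t9 'y' -> {2,3}, take 3 (1->3 ok)
  t10 'x' -> {0,1}, take 0 (3->0 ok)
  t11 'x' -> {0,1}, take 0 (0->0 ok)
  t12 'y' -> {2,3}, take 3 (0->3 ok)
  t13 'y' -> {2,3}, take 3 (3->3 ok)
  t14 'y' -> {2,3}, take 3 (3->3 ok)
  t15 'x' -> {0,1}, take 1 (3->1 ok)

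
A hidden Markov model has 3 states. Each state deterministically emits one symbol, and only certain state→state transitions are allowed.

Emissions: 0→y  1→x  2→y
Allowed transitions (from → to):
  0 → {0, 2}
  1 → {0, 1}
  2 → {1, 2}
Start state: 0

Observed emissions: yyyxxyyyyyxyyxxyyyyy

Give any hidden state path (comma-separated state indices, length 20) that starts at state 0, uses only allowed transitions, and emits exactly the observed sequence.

  pos 0: y in {0,2}, choose 0; start
  pos 1: y in {0,2}, choose 2; 0->2 ok
  pos 2: y in {0,2}, choose 2; 2->2 ok
  pos 3: x in {1}, choose 1; 2->1 ok
  pos 4: x in {1}, choose 1; 1->1 ok
  pos 5: y in {0,2}, choose 0; 1->0 ok
  pos 6: y in {0,2}, choose 0; 0->0 ok
  pos 7: y in {0,2}, choose 0; 0->0 ok
  pos 8: y in {0,2}, choose 0; 0->0 ok
  pos 9: y in {0,2}, choose 2; 0->2 ok
  pos 10: x in {1}, choose 1; 2->1 ok
  pos 11: y in {0,2}, choose 0; 1->0 ok
  pos 12: y in {0,2}, choose 2; 0->2 ok
  pos 13: x in {1}, choose 1; 2->1 ok
  pos 14: x in {1}, choose 1; 1->1 ok
  pos 15: y in {0,2}, choose 0; 1->0 ok
  pos 16: y in {0,2}, choose 0; 0->0 ok
  pos 17: y in {0,2}, choose 0; 0->0 ok
  pos 18: y in {0,2}, choose 2; 0->2 ok
  pos 19: y in {0,2}, choose 2; 2->2 ok

0,2,2,1,1,0,0,0,0,2,1,0,2,1,1,0,0,0,2,2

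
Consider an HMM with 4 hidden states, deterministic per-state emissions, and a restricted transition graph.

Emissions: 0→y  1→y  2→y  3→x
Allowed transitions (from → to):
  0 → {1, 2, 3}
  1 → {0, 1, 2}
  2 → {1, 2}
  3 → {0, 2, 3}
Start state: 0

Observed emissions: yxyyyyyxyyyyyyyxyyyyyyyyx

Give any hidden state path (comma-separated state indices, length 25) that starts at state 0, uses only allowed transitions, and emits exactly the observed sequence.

0,3,2,1,2,1,0,3,0,1,1,2,2,1,0,3,2,1,0,1,0,1,1,0,3

  pos 0: y in {0,1,2}, choose 0; start
  pos 1: x in {3}, choose 3; 0->3 ok
  pos 2: y in {0,1,2}, choose 2; 3->2 ok
  pos 3: y in {0,1,2}, choose 1; 2->1 ok
  pos 4: y in {0,1,2}, choose 2; 1->2 ok
  pos 5: y in {0,1,2}, choose 1; 2->1 ok
  pos 6: y in {0,1,2}, choose 0; 1->0 ok
  pos 7: x in {3}, choose 3; 0->3 ok
  pos 8: y in {0,1,2}, choose 0; 3->0 ok
  pos 9: y in {0,1,2}, choose 1; 0->1 ok
  pos 10: y in {0,1,2}, choose 1; 1->1 ok
  pos 11: y in {0,1,2}, choose 2; 1->2 ok
  pos 12: y in {0,1,2}, choose 2; 2->2 ok
  pos 13: y in {0,1,2}, choose 1; 2->1 ok
  pos 14: y in {0,1,2}, choose 0; 1->0 ok
  pos 15: x in {3}, choose 3; 0->3 ok
  pos 16: y in {0,1,2}, choose 2; 3->2 ok
  pos 17: y in {0,1,2}, choose 1; 2->1 ok
  pos 18: y in {0,1,2}, choose 0; 1->0 ok
  pos 19: y in {0,1,2}, choose 1; 0->1 ok
  pos 20: y in {0,1,2}, choose 0; 1->0 ok
  pos 21: y in {0,1,2}, choose 1; 0->1 ok
  pos 22: y in {0,1,2}, choose 1; 1->1 ok
  pos 23: y in {0,1,2}, choose 0; 1->0 ok
  pos 24: x in {3}, choose 3; 0->3 ok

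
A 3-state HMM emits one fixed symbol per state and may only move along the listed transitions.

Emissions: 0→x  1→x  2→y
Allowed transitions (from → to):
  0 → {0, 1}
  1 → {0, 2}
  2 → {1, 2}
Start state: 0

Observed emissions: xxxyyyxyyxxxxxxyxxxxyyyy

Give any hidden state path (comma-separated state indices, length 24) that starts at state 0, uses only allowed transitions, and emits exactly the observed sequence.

  0: obs=x cand={0,1} pick 0 [start]
  1: obs=x cand={0,1} pick 0 [0->0 ok]
  2: obs=x cand={0,1} pick 1 [0->1 ok]
  3: obs=y cand={2} pick 2 [1->2 ok]
  4: obs=y cand={2} pick 2 [2->2 ok]
  5: obs=y cand={2} pick 2 [2->2 ok]
  6: obs=x cand={0,1} pick 1 [2->1 ok]
  7: obs=y cand={2} pick 2 [1->2 ok]
  8: obs=y cand={2} pick 2 [2->2 ok]
  9: obs=x cand={0,1} pick 1 [2->1 ok]
  10: obs=x cand={0,1} pick 0 [1->0 ok]
  11: obs=x cand={0,1} pick 0 [0->0 ok]
  12: obs=x cand={0,1} pick 0 [0->0 ok]
  13: obs=x cand={0,1} pick 0 [0->0 ok]
  14: obs=x cand={0,1} pick 1 [0->1 ok]
  15: obs=y cand={2} pick 2 [1->2 ok]
  16: obs=x cand={0,1} pick 1 [2->1 ok]
  17: obs=x cand={0,1} pick 0 [1->0 ok]
  18: obs=x cand={0,1} pick 0 [0->0 ok]
  19: obs=x cand={0,1} pick 1 [0->1 ok]
  20: obs=y cand={2} pick 2 [1->2 ok]
  21: obs=y cand={2} pick 2 [2->2 ok]
  22: obs=y cand={2} pick 2 [2->2 ok]
  23: obs=y cand={2} pick 2 [2->2 ok]

0,0,1,2,2,2,1,2,2,1,0,0,0,0,1,2,1,0,0,1,2,2,2,2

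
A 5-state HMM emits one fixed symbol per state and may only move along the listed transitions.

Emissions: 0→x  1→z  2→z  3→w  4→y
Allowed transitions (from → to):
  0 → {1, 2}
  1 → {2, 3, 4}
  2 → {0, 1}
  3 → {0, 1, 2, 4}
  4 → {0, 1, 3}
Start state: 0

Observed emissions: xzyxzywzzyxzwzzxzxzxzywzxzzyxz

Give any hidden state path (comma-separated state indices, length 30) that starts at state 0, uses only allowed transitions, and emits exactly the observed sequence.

0,1,4,0,1,4,3,2,1,4,0,1,3,1,2,0,2,0,2,0,1,4,3,2,0,2,1,4,0,1

  t0 'x' -> {0}, take 0 (start)
  t1 'z' -> {1,2}, take 1 (0->1 ok)
  t2 'y' -> {4}, take 4 (1->4 ok)
  t3 'x' -> {0}, take 0 (4->0 ok)
  t4 'z' -> {1,2}, take 1 (0->1 ok)
  t5 'y' -> {4}, take 4 (1->4 ok)
  t6 'w' -> {3}, take 3 (4->3 ok)
  t7 'z' -> {1,2}, take 2 (3->2 ok)
  t8 'z' -> {1,2}, take 1 (2->1 ok)
  t9 'y' -> {4}, take 4 (1->4 ok)
  t10 'x' -> {0}, take 0 (4->0 ok)
  t11 'z' -> {1,2}, take 1 (0->1 ok)
  t12 'w' -> {3}, take 3 (1->3 ok)
  t13 'z' -> {1,2}, take 1 (3->1 ok)
  t14 'z' -> {1,2}, take 2 (1->2 ok)
  t15 'x' -> {0}, take 0 (2->0 ok)
  t16 'z' -> {1,2}, take 2 (0->2 ok)
  t17 'x' -> {0}, take 0 (2->0 ok)
  t18 'z' -> {1,2}, take 2 (0->2 ok)
  t19 'x' -> {0}, take 0 (2->0 ok)
  t20 'z' -> {1,2}, take 1 (0->1 ok)
  t21 'y' -> {4}, take 4 (1->4 ok)
  t22 'w' -> {3}, take 3 (4->3 ok)
  t23 'z' -> {1,2}, take 2 (3->2 ok)
  t24 'x' -> {0}, take 0 (2->0 ok)
  t25 'z' -> {1,2}, take 2 (0->2 ok)
  t26 'z' -> {1,2}, take 1 (2->1 ok)
  t27 'y' -> {4}, take 4 (1->4 ok)
  t28 'x' -> {0}, take 0 (4->0 ok)
  t29 'z' -> {1,2}, take 1 (0->1 ok)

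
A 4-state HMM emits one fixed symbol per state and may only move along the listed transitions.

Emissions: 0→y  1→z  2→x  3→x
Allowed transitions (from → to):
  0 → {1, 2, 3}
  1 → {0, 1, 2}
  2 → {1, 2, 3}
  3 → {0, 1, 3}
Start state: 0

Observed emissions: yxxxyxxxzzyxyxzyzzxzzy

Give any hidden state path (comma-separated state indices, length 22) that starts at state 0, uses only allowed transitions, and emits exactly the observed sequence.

  t0 'y' -> {0}, take 0 (start)
  t1 'x' -> {2,3}, take 2 (0->2 ok)
  t2 'x' -> {2,3}, take 2 (2->2 ok)
  t3 'x' -> {2,3}, take 3 (2->3 ok)
  t4 'y' -> {0}, take 0 (3->0 ok)
  t5 'x' -> {2,3}, take 2 (0->2 ok)
  t6 'x' -> {2,3}, take 3 (2->3 ok)
  t7 'x' -> {2,3}, take 3 (3->3 ok)
  t8 'z' -> {1}, take 1 (3->1 ok)
  t9 'z' -> {1}, take 1 (1->1 ok)
  t10 'y' -> {0}, take 0 (1->0 ok)
  t11 'x' -> {2,3}, take 3 (0->3 ok)
  t12 'y' -> {0}, take 0 (3->0 ok)
  t13 'x' -> {2,3}, take 3 (0->3 ok)
  t14 'z' -> {1}, take 1 (3->1 ok)
  t15 'y' -> {0}, take 0 (1->0 ok)
  t16 'z' -> {1}, take 1 (0->1 ok)
  t17 'z' -> {1}, take 1 (1->1 ok)
  t18 'x' -> {2,3}, take 2 (1->2 ok)
  t19 'z' -> {1}, take 1 (2->1 ok)
  t20 'z' -> {1}, take 1 (1->1 ok)
  t21 'y' -> {0}, take 0 (1->0 ok)

0,2,2,3,0,2,3,3,1,1,0,3,0,3,1,0,1,1,2,1,1,0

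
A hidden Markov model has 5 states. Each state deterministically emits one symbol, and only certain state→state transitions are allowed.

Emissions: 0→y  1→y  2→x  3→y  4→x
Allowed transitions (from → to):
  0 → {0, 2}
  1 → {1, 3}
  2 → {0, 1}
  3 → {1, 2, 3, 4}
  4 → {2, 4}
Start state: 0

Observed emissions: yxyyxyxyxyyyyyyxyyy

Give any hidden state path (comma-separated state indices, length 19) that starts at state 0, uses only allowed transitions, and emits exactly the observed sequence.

  [0] y  {0,1,3}  => 0  start
  [1] x  {2,4}  => 2  0->2 ok
  [2] y  {0,1,3}  => 1  2->1 ok
  [3] y  {0,1,3}  => 3  1->3 ok
  [4] x  {2,4}  => 2  3->2 ok
  [5] y  {0,1,3}  => 0  2->0 ok
  [6] x  {2,4}  => 2  0->2 ok
  [7] y  {0,1,3}  => 0  2->0 ok
  [8] x  {2,4}  => 2  0->2 ok
  [9] y  {0,1,3}  => 1  2->1 ok
  [10] y  {0,1,3}  => 1  1->1 ok
  [11] y  {0,1,3}  => 1  1->1 ok
  [12] y  {0,1,3}  => 3  1->3 ok
  [13] y  {0,1,3}  => 1  3->1 ok
  [14] y  {0,1,3}  => 3  1->3 ok
  [15] x  {2,4}  => 2  3->2 ok
  [16] y  {0,1,3}  => 0  2->0 ok
  [17] y  {0,1,3}  => 0  0->0 ok
  [18] y  {0,1,3}  => 0  0->0 ok

0,2,1,3,2,0,2,0,2,1,1,1,3,1,3,2,0,0,0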